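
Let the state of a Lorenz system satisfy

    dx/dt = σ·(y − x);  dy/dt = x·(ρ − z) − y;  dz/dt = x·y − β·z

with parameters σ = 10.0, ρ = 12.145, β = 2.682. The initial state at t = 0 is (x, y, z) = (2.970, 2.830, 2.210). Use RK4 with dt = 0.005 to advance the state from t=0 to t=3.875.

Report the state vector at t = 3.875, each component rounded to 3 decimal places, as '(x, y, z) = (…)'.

(x, y, z) = (4.700, 5.058, 9.752)

t=0.000: state=(2.970, 2.830, 2.210)
step 1 (dt=0.005): k1=(-1.400, 26.677, 2.478), k2=(-0.698, 26.557, 2.649), k3=(-0.719, 26.574, 2.652), k4=(-0.035, 26.469, 2.826); state += dt/6·(k1+2k2+2k3+k4)
t=0.005: state=(2.966, 2.963, 2.223)
t=0.010: state=(2.970, 3.095, 2.238)
t=0.015: state=(2.979, 3.226, 2.255)
continuing one RK4 step at a time; state shown every 40 steps (Δt=0.2):
t=0.200: state=(6.126, 8.818, 5.448)
t=0.400: state=(9.325, 8.144, 16.378)
t=0.600: state=(3.912, 1.596, 13.855)
t=0.800: state=(1.805, 1.670, 8.639)
t=1.000: state=(2.496, 3.282, 5.830)
t=1.200: state=(5.098, 6.910, 6.476)
t=1.400: state=(8.190, 8.583, 13.095)
t=1.600: state=(5.651, 3.659, 14.372)
t=1.800: state=(3.184, 2.786, 10.218)
t=2.000: state=(3.588, 4.297, 7.719)
t=2.200: state=(5.746, 7.041, 8.755)
t=2.400: state=(7.271, 7.069, 13.091)
t=2.600: state=(5.319, 4.128, 13.014)
t=2.800: state=(3.948, 3.821, 10.165)
t=3.000: state=(4.595, 5.289, 8.875)
t=3.200: state=(6.205, 6.897, 10.540)
t=3.400: state=(6.425, 5.903, 12.833)
t=3.600: state=(4.998, 4.384, 11.861)
t=3.800: state=(4.513, 4.644, 10.073)
t=3.875: state=(4.700, 5.058, 9.752)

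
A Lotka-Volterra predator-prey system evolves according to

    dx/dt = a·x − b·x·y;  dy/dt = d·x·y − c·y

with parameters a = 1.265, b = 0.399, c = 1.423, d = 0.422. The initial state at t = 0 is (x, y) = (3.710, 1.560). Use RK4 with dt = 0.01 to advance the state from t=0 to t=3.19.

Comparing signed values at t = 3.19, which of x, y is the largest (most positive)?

largest component: y

t=0.000: state=(3.710, 1.560)
step 1 (dt=0.01): k1=(2.384, 0.222), k2=(2.390, 0.230), k3=(2.390, 0.231), k4=(2.396, 0.239); state += dt/6·(k1+2k2+2k3+k4)
t=0.010: state=(3.734, 1.562)
t=0.020: state=(3.758, 1.565)
t=0.030: state=(3.782, 1.567)
continuing one RK4 step at a time; state shown every 20 steps (Δt=0.2):
t=0.200: state=(4.208, 1.639)
t=0.400: state=(4.727, 1.797)
t=0.600: state=(5.224, 2.059)
t=0.800: state=(5.626, 2.451)
t=1.000: state=(5.836, 2.996)
t=1.200: state=(5.762, 3.685)
t=1.400: state=(5.366, 4.443)
t=1.600: state=(4.713, 5.122)
t=1.800: state=(3.956, 5.556)
t=2.000: state=(3.249, 5.661)
t=2.200: state=(2.680, 5.463)
t=2.400: state=(2.266, 5.059)
t=2.600: state=(1.988, 4.550)
t=2.800: state=(1.819, 4.017)
t=3.000: state=(1.736, 3.510)
t=3.190: state=(1.720, 3.075)
compare at T: x=1.720, y=3.075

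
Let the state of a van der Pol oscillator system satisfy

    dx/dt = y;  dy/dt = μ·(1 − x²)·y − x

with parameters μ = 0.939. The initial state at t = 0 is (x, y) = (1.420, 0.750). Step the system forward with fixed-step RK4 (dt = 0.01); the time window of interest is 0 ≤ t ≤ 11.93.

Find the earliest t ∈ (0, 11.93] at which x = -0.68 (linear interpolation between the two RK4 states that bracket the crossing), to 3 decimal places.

t = 2.377

t=0.000: state=(1.420, 0.750)
step 1 (dt=0.01): k1=(0.750, -2.136), k2=(0.739, -2.137), k3=(0.739, -2.137), k4=(0.729, -2.137); state += dt/6·(k1+2k2+2k3+k4)
t=0.010: state=(1.427, 0.729)
t=0.020: state=(1.435, 0.707)
t=0.030: state=(1.442, 0.686)
continuing one RK4 step at a time; state shown every 50 steps (Δt=0.5):
t=0.500: state=(1.550, -0.158)
t=1.000: state=(1.333, -0.669)
t=1.500: state=(0.888, -1.130)
t=2.000: state=(0.153, -1.878)
t=2.370: state=(-0.663, -2.465)
next step: t=2.380: state=(-0.688, -2.470) — x has crossed -0.68
linear interpolation between t=2.370 (-0.66301) and t=2.380 (-0.68769) → t≈2.377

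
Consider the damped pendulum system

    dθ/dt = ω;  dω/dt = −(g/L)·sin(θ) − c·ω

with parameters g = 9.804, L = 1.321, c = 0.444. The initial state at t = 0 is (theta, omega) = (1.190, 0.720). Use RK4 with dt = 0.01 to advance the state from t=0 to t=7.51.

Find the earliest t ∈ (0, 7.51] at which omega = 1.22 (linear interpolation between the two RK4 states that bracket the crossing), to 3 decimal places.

t=0.000: state=(1.190, 0.720)
step 1 (dt=0.01): k1=(0.720, -7.210), k2=(0.684, -7.204), k3=(0.684, -7.203), k4=(0.648, -7.196); state += dt/6·(k1+2k2+2k3+k4)
t=0.010: state=(1.197, 0.648)
t=0.020: state=(1.203, 0.576)
t=0.030: state=(1.208, 0.504)
continuing one RK4 step at a time; state shown every 25 steps (Δt=0.25):
t=0.250: state=(1.151, -0.996)
t=0.500: state=(0.724, -2.320)
t=0.750: state=(0.066, -2.745)
t=1.000: state=(-0.549, -2.008)
t=1.250: state=(-0.882, -0.608)
t=1.500: state=(-0.850, 0.827)
t=1.570: state=(-0.780, 1.175)
next step: t=1.580: state=(-0.768, 1.221) — omega has crossed 1.22
linear interpolation between t=1.570 (1.17470) and t=1.580 (1.22127) → t≈1.580

t = 1.580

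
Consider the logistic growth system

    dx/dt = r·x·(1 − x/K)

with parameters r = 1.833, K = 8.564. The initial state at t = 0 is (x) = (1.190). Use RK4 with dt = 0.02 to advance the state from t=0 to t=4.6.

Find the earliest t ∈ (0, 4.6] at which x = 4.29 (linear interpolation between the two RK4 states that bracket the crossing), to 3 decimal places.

t = 0.997

t=0.000: state=(1.190)
step 1 (dt=0.02): k1=(1.878), k2=(1.903), k3=(1.903), k4=(1.928); state += dt/6·(k1+2k2+2k3+k4)
t=0.020: state=(1.228)
t=0.040: state=(1.267)
t=0.060: state=(1.307)
continuing one RK4 step at a time; state shown every 10 steps (Δt=0.2):
t=0.200: state=(1.617)
t=0.400: state=(2.154)
t=0.600: state=(2.796)
t=0.800: state=(3.524)
t=0.980: state=(4.223)
next step: t=1.000: state=(4.301) — x has crossed 4.29
linear interpolation between t=0.980 (4.22277) and t=1.000 (4.30125) → t≈0.997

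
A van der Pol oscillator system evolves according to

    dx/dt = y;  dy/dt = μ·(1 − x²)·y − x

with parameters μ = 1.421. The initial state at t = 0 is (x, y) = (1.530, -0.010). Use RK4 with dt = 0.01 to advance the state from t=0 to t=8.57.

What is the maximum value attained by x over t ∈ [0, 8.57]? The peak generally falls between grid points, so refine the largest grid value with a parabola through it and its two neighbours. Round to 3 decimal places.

t=0.000: state=(1.530, -0.010)
step 1 (dt=0.01): k1=(-0.010, -1.511), k2=(-0.018, -1.497), k3=(-0.017, -1.497), k4=(-0.025, -1.482); state += dt/6·(k1+2k2+2k3+k4)
t=0.010: state=(1.530, -0.025)
t=0.020: state=(1.530, -0.040)
t=0.030: state=(1.529, -0.054)
continuing one RK4 step at a time; state shown every 50 steps (Δt=0.5):
t=0.500: state=(1.383, -0.514)
t=1.000: state=(1.036, -0.893)
t=1.500: state=(0.430, -1.647)
t=2.000: state=(-0.753, -3.038)
t=2.500: state=(-1.897, -0.920)
t=3.000: state=(-1.957, 0.300)
t=3.500: state=(-1.748, 0.504)
t=4.000: state=(-1.459, 0.662)
t=4.500: state=(-1.063, 0.959)
t=5.000: state=(-0.425, 1.720)
t=5.500: state=(0.804, 3.122)
t=6.000: state=(1.930, 0.827)
t=6.500: state=(1.966, -0.315)
t=7.000: state=(1.754, -0.504)
t=7.500: state=(1.466, -0.658)
t=8.000: state=(1.073, -0.951)
t=8.500: state=(0.442, -1.697)
t=8.570: state=(0.318, -1.875)
largest grid value and its neighbours: x(6.230)=2.01408, x(6.240)=2.01421, x(6.250)=2.01414
parabola through these three points peaks at t≈6.241 with x≈2.01421

max x = 2.014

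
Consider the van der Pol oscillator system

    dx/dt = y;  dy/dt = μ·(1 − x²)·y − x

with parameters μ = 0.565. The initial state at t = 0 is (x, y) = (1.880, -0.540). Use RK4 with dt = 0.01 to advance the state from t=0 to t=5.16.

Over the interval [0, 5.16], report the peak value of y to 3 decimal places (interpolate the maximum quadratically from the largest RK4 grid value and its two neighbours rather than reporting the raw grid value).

max y = 2.277

t=0.000: state=(1.880, -0.540)
step 1 (dt=0.01): k1=(-0.540, -1.107), k2=(-0.546, -1.099), k3=(-0.545, -1.099), k4=(-0.551, -1.092); state += dt/6·(k1+2k2+2k3+k4)
t=0.010: state=(1.875, -0.551)
t=0.020: state=(1.869, -0.562)
t=0.030: state=(1.863, -0.573)
continuing one RK4 step at a time; state shown every 20 steps (Δt=0.2):
t=0.200: state=(1.752, -0.737)
t=0.400: state=(1.587, -0.905)
t=0.600: state=(1.390, -1.068)
t=0.800: state=(1.159, -1.241)
t=1.000: state=(0.892, -1.438)
t=1.200: state=(0.582, -1.665)
t=1.400: state=(0.224, -1.914)
t=1.600: state=(-0.182, -2.145)
t=1.800: state=(-0.627, -2.270)
t=2.000: state=(-1.075, -2.165)
t=2.200: state=(-1.473, -1.766)
t=2.400: state=(-1.768, -1.168)
t=2.600: state=(-1.940, -0.559)
t=2.800: state=(-2.000, -0.066)
t=3.000: state=(-1.975, 0.292)
t=3.200: state=(-1.890, 0.548)
t=3.400: state=(-1.760, 0.742)
t=3.600: state=(-1.595, 0.909)
t=3.800: state=(-1.397, 1.070)
t=4.000: state=(-1.166, 1.242)
t=4.200: state=(-0.898, 1.439)
t=4.400: state=(-0.588, 1.665)
t=4.600: state=(-0.231, 1.914)
t=4.800: state=(0.176, 2.147)
t=5.000: state=(0.621, 2.275)
t=5.160: state=(0.983, 2.217)
largest grid value and its neighbours: y(5.020)=2.27669, y(5.030)=2.27686, y(5.040)=2.27640
parabola through these three points peaks at t≈5.028 with y≈2.27688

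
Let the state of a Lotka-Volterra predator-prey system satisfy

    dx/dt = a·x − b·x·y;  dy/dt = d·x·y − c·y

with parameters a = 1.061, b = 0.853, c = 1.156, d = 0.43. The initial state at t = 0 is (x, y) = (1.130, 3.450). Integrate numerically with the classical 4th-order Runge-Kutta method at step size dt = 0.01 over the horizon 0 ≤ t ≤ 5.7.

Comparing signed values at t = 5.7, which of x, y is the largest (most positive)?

largest component: x

t=0.000: state=(1.130, 3.450)
step 1 (dt=0.01): k1=(-2.126, -2.312), k2=(-2.095, -2.320), k3=(-2.096, -2.320), k4=(-2.065, -2.327); state += dt/6·(k1+2k2+2k3+k4)
t=0.010: state=(1.109, 3.427)
t=0.020: state=(1.089, 3.403)
t=0.030: state=(1.069, 3.380)
continuing one RK4 step at a time; state shown every 20 steps (Δt=0.2):
t=0.200: state=(0.808, 2.972)
t=0.400: state=(0.626, 2.506)
t=0.600: state=(0.524, 2.089)
t=0.800: state=(0.468, 1.730)
t=1.000: state=(0.442, 1.427)
t=1.200: state=(0.438, 1.176)
t=1.400: state=(0.451, 0.970)
t=1.600: state=(0.480, 0.801)
t=1.800: state=(0.524, 0.663)
t=2.000: state=(0.584, 0.552)
t=2.200: state=(0.663, 0.462)
t=2.400: state=(0.762, 0.390)
t=2.600: state=(0.886, 0.332)
t=2.800: state=(1.040, 0.286)
t=3.000: state=(1.228, 0.250)
t=3.200: state=(1.458, 0.223)
t=3.400: state=(1.739, 0.203)
t=3.600: state=(2.079, 0.190)
t=3.800: state=(2.491, 0.183)
t=4.000: state=(2.985, 0.184)
t=4.200: state=(3.574, 0.193)
t=4.400: state=(4.269, 0.215)
t=4.600: state=(5.073, 0.254)
t=4.800: state=(5.973, 0.324)
t=5.000: state=(6.921, 0.448)
t=5.200: state=(7.793, 0.671)
t=5.400: state=(8.334, 1.068)
t=5.600: state=(8.147, 1.734)
t=5.700: state=(7.672, 2.173)
compare at T: x=7.672, y=2.173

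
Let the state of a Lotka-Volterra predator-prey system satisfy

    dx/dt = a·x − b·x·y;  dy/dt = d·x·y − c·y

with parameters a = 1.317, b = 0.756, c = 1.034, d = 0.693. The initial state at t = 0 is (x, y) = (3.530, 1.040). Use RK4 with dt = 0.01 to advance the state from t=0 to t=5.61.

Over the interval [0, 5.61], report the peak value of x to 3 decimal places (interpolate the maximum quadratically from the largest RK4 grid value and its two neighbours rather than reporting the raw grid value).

max x = 3.889

t=0.000: state=(3.530, 1.040)
step 1 (dt=0.01): k1=(1.874, 1.469), k2=(1.859, 1.486), k3=(1.859, 1.486), k4=(1.844, 1.503); state += dt/6·(k1+2k2+2k3+k4)
t=0.010: state=(3.549, 1.055)
t=0.020: state=(3.567, 1.070)
t=0.030: state=(3.585, 1.086)
continuing one RK4 step at a time; state shown every 20 steps (Δt=0.2):
t=0.200: state=(3.825, 1.411)
t=0.400: state=(3.866, 1.962)
t=0.600: state=(3.548, 2.679)
t=0.800: state=(2.909, 3.417)
t=1.000: state=(2.161, 3.947)
t=1.200: state=(1.520, 4.134)
t=1.400: state=(1.065, 4.013)
t=1.600: state=(0.772, 3.700)
t=1.800: state=(0.591, 3.304)
t=2.000: state=(0.482, 2.892)
t=2.200: state=(0.417, 2.502)
t=2.400: state=(0.382, 2.150)
t=2.600: state=(0.368, 1.841)
t=2.800: state=(0.370, 1.575)
t=3.000: state=(0.386, 1.350)
t=3.200: state=(0.416, 1.160)
t=3.400: state=(0.460, 1.002)
t=3.600: state=(0.519, 0.872)
t=3.800: state=(0.597, 0.766)
t=4.000: state=(0.697, 0.681)
t=4.200: state=(0.823, 0.615)
t=4.400: state=(0.979, 0.567)
t=4.600: state=(1.173, 0.535)
t=4.800: state=(1.409, 0.520)
t=5.000: state=(1.696, 0.524)
t=5.200: state=(2.035, 0.551)
t=5.400: state=(2.427, 0.610)
t=5.600: state=(2.859, 0.716)
t=5.610: state=(2.881, 0.722)
largest grid value and its neighbours: x(0.320)=3.88866, x(0.330)=3.88892, x(0.340)=3.88834
parabola through these three points peaks at t≈0.328 with x≈3.88894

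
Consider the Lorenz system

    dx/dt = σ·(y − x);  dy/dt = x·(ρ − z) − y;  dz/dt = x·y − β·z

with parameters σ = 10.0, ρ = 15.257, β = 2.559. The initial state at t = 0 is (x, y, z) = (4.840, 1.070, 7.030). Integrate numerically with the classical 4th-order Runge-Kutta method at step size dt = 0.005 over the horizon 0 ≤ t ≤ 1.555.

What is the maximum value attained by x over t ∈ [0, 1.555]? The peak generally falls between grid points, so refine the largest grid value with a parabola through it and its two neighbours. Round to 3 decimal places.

t=0.000: state=(4.840, 1.070, 7.030)
step 1 (dt=0.005): k1=(-37.700, 38.749, -12.811), k2=(-35.789, 38.028, -12.370), k3=(-35.855, 38.064, -12.376), k4=(-34.004, 37.372, -11.957); state += dt/6·(k1+2k2+2k3+k4)
t=0.005: state=(4.661, 1.260, 6.968)
t=0.010: state=(4.500, 1.444, 6.910)
t=0.015: state=(4.355, 1.622, 6.856)
continuing one RK4 step at a time; state shown every 20 steps (Δt=0.1):
t=0.100: state=(3.644, 4.164, 6.363)
t=0.200: state=(5.078, 7.258, 7.109)
t=0.300: state=(7.699, 10.509, 10.655)
t=0.400: state=(9.806, 10.641, 16.975)
t=0.500: state=(8.765, 6.067, 20.313)
t=0.600: state=(5.577, 2.496, 18.286)
t=0.700: state=(3.230, 1.671, 14.883)
t=0.800: state=(2.328, 1.981, 11.939)
t=0.900: state=(2.377, 2.776, 9.721)
t=1.000: state=(3.094, 4.135, 8.349)
t=1.100: state=(4.497, 6.278, 8.207)
t=1.200: state=(6.607, 8.947, 10.152)
t=1.300: state=(8.712, 10.218, 14.642)
t=1.400: state=(8.939, 7.761, 18.710)
t=1.500: state=(6.807, 4.178, 18.602)
t=1.555: state=(5.412, 3.062, 17.272)
largest grid value and its neighbours: x(0.415)=9.89021, x(0.420)=9.89914, x(0.425)=9.89829
parabola through these three points peaks at t≈0.422 with x≈9.89997

max x = 9.900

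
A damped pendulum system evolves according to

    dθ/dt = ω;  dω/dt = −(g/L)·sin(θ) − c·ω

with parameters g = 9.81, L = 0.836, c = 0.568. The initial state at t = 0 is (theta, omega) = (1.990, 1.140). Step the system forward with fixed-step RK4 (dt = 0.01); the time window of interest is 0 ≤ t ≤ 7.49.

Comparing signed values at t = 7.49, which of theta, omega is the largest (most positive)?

t=0.000: state=(1.990, 1.140)
step 1 (dt=0.01): k1=(1.140, -11.366), k2=(1.083, -11.306), k3=(1.083, -11.308), k4=(1.027, -11.249); state += dt/6·(k1+2k2+2k3+k4)
t=0.010: state=(2.001, 1.027)
t=0.020: state=(2.011, 0.915)
t=0.030: state=(2.019, 0.804)
continuing one RK4 step at a time; state shown every 25 steps (Δt=0.25):
t=0.250: state=(1.942, -1.474)
t=0.500: state=(1.259, -3.952)
t=0.750: state=(0.076, -5.043)
t=1.000: state=(-0.992, -3.096)
t=1.250: state=(-1.391, -0.101)
t=1.500: state=(-1.074, 2.523)
t=1.750: state=(-0.235, 3.843)
t=2.000: state=(0.634, 2.719)
t=2.250: state=(1.014, 0.264)
t=2.500: state=(0.785, -1.980)
t=2.750: state=(0.132, -2.936)
t=3.000: state=(-0.516, -1.959)
t=3.250: state=(-0.764, 0.025)
t=3.500: state=(-0.527, 1.734)
t=3.750: state=(-0.000, 2.219)
t=4.000: state=(0.457, 1.243)
t=4.250: state=(0.570, -0.346)
t=4.500: state=(0.319, -1.526)
t=4.750: state=(-0.099, -1.612)
t=5.000: state=(-0.399, -0.665)
t=5.250: state=(-0.409, 0.563)
t=5.500: state=(-0.161, 1.286)
t=5.750: state=(0.157, 1.100)
t=6.000: state=(0.332, 0.240)
t=6.250: state=(0.274, -0.655)
t=6.500: state=(0.050, -1.022)
t=6.750: state=(-0.177, -0.687)
t=7.000: state=(-0.260, 0.041)
t=7.250: state=(-0.167, 0.646)
t=7.490: state=(0.013, 0.767)
compare at T: theta=0.013, omega=0.767

largest component: omega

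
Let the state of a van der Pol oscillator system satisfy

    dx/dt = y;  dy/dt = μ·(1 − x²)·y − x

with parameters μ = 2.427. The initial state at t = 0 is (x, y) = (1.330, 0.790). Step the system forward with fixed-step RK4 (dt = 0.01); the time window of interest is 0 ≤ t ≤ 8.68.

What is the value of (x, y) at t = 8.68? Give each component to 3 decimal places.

t=0.000: state=(1.330, 0.790)
step 1 (dt=0.01): k1=(0.790, -2.804), k2=(0.776, -2.802), k3=(0.776, -2.801), k4=(0.762, -2.798); state += dt/6·(k1+2k2+2k3+k4)
t=0.010: state=(1.338, 0.762)
t=0.020: state=(1.345, 0.734)
t=0.030: state=(1.352, 0.706)
continuing one RK4 step at a time; state shown every 50 steps (Δt=0.5):
t=0.500: state=(1.442, -0.173)
t=1.000: state=(1.265, -0.499)
t=1.500: state=(0.934, -0.881)
t=2.000: state=(0.236, -2.246)
t=2.500: state=(-1.543, -3.289)
t=3.000: state=(-2.011, 0.140)
t=3.500: state=(-1.889, 0.288)
t=4.000: state=(-1.734, 0.334)
t=4.500: state=(-1.551, 0.403)
t=5.000: state=(-1.322, 0.529)
t=5.500: state=(-0.994, 0.836)
t=6.000: state=(-0.361, 1.978)
t=6.500: state=(1.343, 3.924)
t=7.000: state=(2.020, -0.073)
t=7.500: state=(1.909, -0.282)
t=8.000: state=(1.756, -0.327)
t=8.500: state=(1.578, -0.391)
t=8.680: state=(1.505, -0.424)

(x, y) = (1.505, -0.424)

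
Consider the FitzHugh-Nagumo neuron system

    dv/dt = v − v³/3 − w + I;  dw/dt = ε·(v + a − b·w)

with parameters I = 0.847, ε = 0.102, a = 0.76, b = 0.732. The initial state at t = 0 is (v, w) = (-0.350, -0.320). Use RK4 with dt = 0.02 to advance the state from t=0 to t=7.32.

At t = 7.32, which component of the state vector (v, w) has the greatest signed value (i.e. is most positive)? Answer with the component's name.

t=0.000: state=(-0.350, -0.320)
step 1 (dt=0.02): k1=(0.831, 0.066), k2=(0.838, 0.067), k3=(0.838, 0.067), k4=(0.845, 0.067); state += dt/6·(k1+2k2+2k3+k4)
t=0.020: state=(-0.333, -0.319)
t=0.040: state=(-0.316, -0.317)
t=0.060: state=(-0.299, -0.316)
continuing one RK4 step at a time; state shown every 25 steps (Δt=0.5):
t=0.500: state=(0.170, -0.276)
t=1.000: state=(0.944, -0.200)
t=1.500: state=(1.679, -0.088)
t=2.000: state=(1.968, 0.046)
t=2.500: state=(2.005, 0.183)
t=3.000: state=(1.979, 0.314)
t=3.500: state=(1.940, 0.439)
t=4.000: state=(1.897, 0.557)
t=4.500: state=(1.853, 0.668)
t=5.000: state=(1.808, 0.773)
t=5.500: state=(1.764, 0.872)
t=6.000: state=(1.718, 0.966)
t=6.500: state=(1.672, 1.053)
t=7.000: state=(1.626, 1.135)
t=7.320: state=(1.595, 1.185)
compare at T: v=1.595, w=1.185

largest component: v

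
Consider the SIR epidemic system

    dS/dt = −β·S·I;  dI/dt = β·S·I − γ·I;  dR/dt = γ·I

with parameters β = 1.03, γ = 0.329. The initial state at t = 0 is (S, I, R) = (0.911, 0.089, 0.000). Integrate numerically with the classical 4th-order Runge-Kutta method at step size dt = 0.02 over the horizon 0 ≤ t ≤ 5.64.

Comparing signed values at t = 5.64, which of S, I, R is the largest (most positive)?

largest component: R

t=0.000: state=(0.911, 0.089, 0.000)
step 1 (dt=0.02): k1=(-0.084, 0.054, 0.029), k2=(-0.084, 0.054, 0.029), k3=(-0.084, 0.054, 0.029), k4=(-0.084, 0.055, 0.030); state += dt/6·(k1+2k2+2k3+k4)
t=0.020: state=(0.909, 0.090, 0.001)
t=0.040: state=(0.908, 0.091, 0.001)
t=0.060: state=(0.906, 0.092, 0.002)
continuing one RK4 step at a time; state shown every 10 steps (Δt=0.2):
t=0.200: state=(0.893, 0.100, 0.006)
t=0.400: state=(0.874, 0.113, 0.013)
t=0.600: state=(0.853, 0.126, 0.021)
t=0.800: state=(0.830, 0.140, 0.030)
t=1.000: state=(0.805, 0.156, 0.040)
t=1.200: state=(0.778, 0.171, 0.050)
t=1.400: state=(0.750, 0.188, 0.062)
t=1.600: state=(0.720, 0.205, 0.075)
t=1.800: state=(0.689, 0.222, 0.089)
t=2.000: state=(0.657, 0.238, 0.104)
t=2.200: state=(0.625, 0.255, 0.120)
t=2.400: state=(0.592, 0.270, 0.138)
t=2.600: state=(0.559, 0.285, 0.156)
t=2.800: state=(0.526, 0.298, 0.175)
t=3.000: state=(0.494, 0.310, 0.195)
t=3.200: state=(0.463, 0.321, 0.216)
t=3.400: state=(0.433, 0.329, 0.237)
t=3.600: state=(0.404, 0.336, 0.259)
t=3.800: state=(0.377, 0.341, 0.282)
t=4.000: state=(0.351, 0.344, 0.304)
t=4.200: state=(0.327, 0.346, 0.327)
t=4.400: state=(0.305, 0.345, 0.350)
t=4.600: state=(0.284, 0.344, 0.372)
t=4.800: state=(0.265, 0.341, 0.395)
t=5.000: state=(0.247, 0.336, 0.417)
t=5.200: state=(0.230, 0.330, 0.439)
t=5.400: state=(0.215, 0.324, 0.461)
t=5.600: state=(0.202, 0.317, 0.482)
t=5.640: state=(0.199, 0.315, 0.486)
compare at T: S=0.199, I=0.315, R=0.486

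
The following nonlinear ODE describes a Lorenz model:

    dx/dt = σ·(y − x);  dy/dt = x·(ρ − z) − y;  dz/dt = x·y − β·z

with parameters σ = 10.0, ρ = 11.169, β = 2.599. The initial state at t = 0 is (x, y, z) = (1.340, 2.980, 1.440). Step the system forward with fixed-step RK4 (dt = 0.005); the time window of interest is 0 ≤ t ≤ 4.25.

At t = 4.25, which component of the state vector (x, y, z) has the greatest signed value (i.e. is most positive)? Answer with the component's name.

t=0.000: state=(1.340, 2.980, 1.440)
step 1 (dt=0.005): k1=(16.400, 10.057, 0.251), k2=(16.241, 10.430, 0.406), k3=(16.255, 10.424, 0.405), k4=(16.108, 10.793, 0.562); state += dt/6·(k1+2k2+2k3+k4)
t=0.005: state=(1.421, 3.032, 1.442)
t=0.010: state=(1.501, 3.088, 1.446)
t=0.015: state=(1.580, 3.147, 1.451)
continuing one RK4 step at a time; state shown every 40 steps (Δt=0.2):
t=0.200: state=(4.975, 7.378, 3.541)
t=0.400: state=(9.120, 9.364, 13.535)
t=0.600: state=(4.854, 2.113, 14.250)
t=0.800: state=(1.814, 1.333, 9.111)
t=1.000: state=(1.876, 2.296, 5.891)
t=1.200: state=(3.469, 4.691, 4.952)
t=1.400: state=(6.586, 8.156, 8.388)
t=1.600: state=(7.220, 5.982, 13.815)
t=1.800: state=(4.039, 2.808, 11.658)
t=2.000: state=(2.979, 3.042, 8.335)
t=2.200: state=(3.930, 4.770, 7.015)
t=2.400: state=(5.971, 6.952, 8.952)
t=2.600: state=(6.574, 6.027, 12.282)
t=2.800: state=(4.738, 3.855, 11.475)
t=3.000: state=(3.832, 3.815, 9.179)
t=3.200: state=(4.473, 5.065, 8.286)
t=3.400: state=(5.770, 6.308, 9.666)
t=3.600: state=(5.982, 5.618, 11.502)
t=3.800: state=(4.884, 4.358, 10.954)
t=4.000: state=(4.352, 4.367, 9.505)
t=4.200: state=(4.832, 5.236, 9.066)
t=4.250: state=(5.042, 5.473, 9.203)
compare at T: x=5.042, y=5.473, z=9.203

largest component: z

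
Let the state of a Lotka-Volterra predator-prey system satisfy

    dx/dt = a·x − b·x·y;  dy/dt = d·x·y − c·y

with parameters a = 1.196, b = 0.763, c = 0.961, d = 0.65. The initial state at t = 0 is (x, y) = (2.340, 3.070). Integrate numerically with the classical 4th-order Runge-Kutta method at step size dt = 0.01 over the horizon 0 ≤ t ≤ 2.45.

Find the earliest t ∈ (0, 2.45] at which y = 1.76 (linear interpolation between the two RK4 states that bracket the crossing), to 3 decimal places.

t=0.000: state=(2.340, 3.070)
step 1 (dt=0.01): k1=(-2.683, 1.719), k2=(-2.682, 1.697), k3=(-2.682, 1.697), k4=(-2.682, 1.675); state += dt/6·(k1+2k2+2k3+k4)
t=0.010: state=(2.313, 3.087)
t=0.020: state=(2.286, 3.103)
t=0.030: state=(2.260, 3.120)
continuing one RK4 step at a time; state shown every 10 steps (Δt=0.1):
t=0.100: state=(2.074, 3.219)
t=0.200: state=(1.821, 3.318)
t=0.300: state=(1.590, 3.367)
t=0.400: state=(1.385, 3.368)
t=0.500: state=(1.209, 3.329)
t=0.600: state=(1.060, 3.254)
t=0.700: state=(0.935, 3.154)
t=0.800: state=(0.832, 3.034)
t=0.900: state=(0.748, 2.901)
t=1.000: state=(0.679, 2.760)
t=1.100: state=(0.624, 2.616)
t=1.200: state=(0.579, 2.470)
t=1.300: state=(0.543, 2.327)
t=1.400: state=(0.515, 2.188)
t=1.500: state=(0.494, 2.054)
t=1.600: state=(0.479, 1.925)
t=1.700: state=(0.468, 1.804)
t=1.730: state=(0.465, 1.768)
next step: t=1.740: state=(0.465, 1.757) — y has crossed 1.76
linear interpolation between t=1.730 (1.76835) and t=1.740 (1.75674) → t≈1.737

t = 1.737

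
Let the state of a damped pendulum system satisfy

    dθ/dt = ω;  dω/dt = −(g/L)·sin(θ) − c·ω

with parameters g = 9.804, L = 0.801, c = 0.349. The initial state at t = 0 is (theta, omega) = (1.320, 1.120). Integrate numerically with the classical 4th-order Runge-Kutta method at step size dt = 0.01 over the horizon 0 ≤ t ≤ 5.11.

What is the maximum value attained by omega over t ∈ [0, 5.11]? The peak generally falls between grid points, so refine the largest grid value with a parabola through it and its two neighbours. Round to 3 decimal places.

t=0.000: state=(1.320, 1.120)
step 1 (dt=0.01): k1=(1.120, -12.248), k2=(1.059, -12.243), k3=(1.059, -12.242), k4=(0.998, -12.236); state += dt/6·(k1+2k2+2k3+k4)
t=0.010: state=(1.331, 0.998)
t=0.020: state=(1.340, 0.875)
t=0.030: state=(1.348, 0.753)
continuing one RK4 step at a time; state shown every 20 steps (Δt=0.2):
t=0.200: state=(1.303, -1.263)
t=0.400: state=(0.839, -3.267)
t=0.600: state=(0.075, -4.084)
t=0.800: state=(-0.670, -3.085)
t=1.000: state=(-1.088, -1.015)
t=1.200: state=(-1.069, 1.176)
t=1.400: state=(-0.647, 2.912)
t=1.600: state=(0.015, 3.448)
t=1.800: state=(0.626, 2.436)
t=2.000: state=(0.932, 0.562)
t=2.200: state=(0.848, -1.359)
t=2.400: state=(0.427, -2.702)
t=2.600: state=(-0.151, -2.839)
t=2.800: state=(-0.623, -1.717)
t=3.000: state=(-0.799, -0.009)
t=3.200: state=(-0.634, 1.588)
t=3.400: state=(-0.211, 2.469)
t=3.600: state=(0.276, 2.210)
t=3.800: state=(0.609, 1.006)
t=4.000: state=(0.658, -0.509)
t=4.200: state=(0.425, -1.729)
t=4.400: state=(0.021, -2.142)
t=4.600: state=(-0.365, -1.568)
t=4.800: state=(-0.564, -0.360)
t=5.000: state=(-0.505, 0.910)
t=5.110: state=(-0.374, 1.443)
largest grid value and its neighbours: omega(1.560)=3.46994, omega(1.570)=3.47078, omega(1.580)=3.46740
parabola through these three points peaks at t≈1.567 with omega≈3.47097

max omega = 3.471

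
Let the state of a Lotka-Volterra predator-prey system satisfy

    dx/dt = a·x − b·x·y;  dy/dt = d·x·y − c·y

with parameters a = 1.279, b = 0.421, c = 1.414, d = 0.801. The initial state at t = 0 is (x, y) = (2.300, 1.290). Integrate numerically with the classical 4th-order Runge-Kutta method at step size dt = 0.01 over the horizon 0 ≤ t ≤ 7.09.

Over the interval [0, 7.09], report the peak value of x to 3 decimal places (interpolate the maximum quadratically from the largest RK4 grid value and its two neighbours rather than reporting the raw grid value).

t=0.000: state=(2.300, 1.290)
step 1 (dt=0.01): k1=(1.693, 0.553), k2=(1.696, 0.562), k3=(1.696, 0.562), k4=(1.700, 0.573); state += dt/6·(k1+2k2+2k3+k4)
t=0.010: state=(2.317, 1.296)
t=0.020: state=(2.334, 1.301)
t=0.030: state=(2.351, 1.307)
continuing one RK4 step at a time; state shown every 25 steps (Δt=0.25):
t=0.250: state=(2.738, 1.500)
t=0.500: state=(3.158, 1.902)
t=0.750: state=(3.442, 2.596)
t=1.000: state=(3.422, 3.648)
t=1.250: state=(3.004, 4.905)
t=1.500: state=(2.332, 5.888)
t=1.750: state=(1.691, 6.170)
t=2.000: state=(1.235, 5.788)
t=2.250: state=(0.959, 5.051)
t=2.500: state=(0.811, 4.227)
t=2.750: state=(0.745, 3.465)
t=3.000: state=(0.738, 2.820)
t=3.250: state=(0.777, 2.303)
t=3.500: state=(0.858, 1.904)
t=3.750: state=(0.983, 1.606)
t=4.000: state=(1.156, 1.396)
t=4.250: state=(1.385, 1.263)
t=4.500: state=(1.675, 1.204)
t=4.750: state=(2.032, 1.224)
t=5.000: state=(2.446, 1.344)
t=5.250: state=(2.887, 1.610)
t=5.500: state=(3.278, 2.100)
t=5.750: state=(3.477, 2.914)
t=6.000: state=(3.323, 4.071)
t=6.250: state=(2.790, 5.299)
t=6.500: state=(2.099, 6.071)
t=6.750: state=(1.513, 6.101)
t=7.000: state=(1.124, 5.561)
t=7.090: state=(1.026, 5.291)
largest grid value and its neighbours: x(5.770)=3.47972, x(5.780)=3.48005, x(5.790)=3.47976
parabola through these three points peaks at t≈5.780 with x≈3.48005

max x = 3.480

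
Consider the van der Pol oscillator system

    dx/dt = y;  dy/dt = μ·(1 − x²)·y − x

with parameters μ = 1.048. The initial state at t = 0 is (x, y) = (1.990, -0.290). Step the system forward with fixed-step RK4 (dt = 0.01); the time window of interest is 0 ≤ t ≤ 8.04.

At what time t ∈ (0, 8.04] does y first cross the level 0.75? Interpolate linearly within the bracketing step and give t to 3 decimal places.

t = 4.178

t=0.000: state=(1.990, -0.290)
step 1 (dt=0.01): k1=(-0.290, -1.090), k2=(-0.295, -1.074), k3=(-0.295, -1.074), k4=(-0.301, -1.058); state += dt/6·(k1+2k2+2k3+k4)
t=0.010: state=(1.987, -0.301)
t=0.020: state=(1.984, -0.311)
t=0.030: state=(1.981, -0.321)
continuing one RK4 step at a time; state shown every 50 steps (Δt=0.5):
t=0.500: state=(1.753, -0.608)
t=1.000: state=(1.393, -0.840)
t=1.500: state=(0.883, -1.248)
t=2.000: state=(0.066, -2.120)
t=2.500: state=(-1.204, -2.568)
t=3.000: state=(-1.973, -0.458)
t=3.500: state=(-1.931, 0.411)
t=4.000: state=(-1.655, 0.670)
t=4.170: state=(-1.535, 0.746)
next step: t=4.180: state=(-1.527, 0.751) — y has crossed 0.75
linear interpolation between t=4.170 (0.74629) and t=4.180 (0.75106) → t≈4.178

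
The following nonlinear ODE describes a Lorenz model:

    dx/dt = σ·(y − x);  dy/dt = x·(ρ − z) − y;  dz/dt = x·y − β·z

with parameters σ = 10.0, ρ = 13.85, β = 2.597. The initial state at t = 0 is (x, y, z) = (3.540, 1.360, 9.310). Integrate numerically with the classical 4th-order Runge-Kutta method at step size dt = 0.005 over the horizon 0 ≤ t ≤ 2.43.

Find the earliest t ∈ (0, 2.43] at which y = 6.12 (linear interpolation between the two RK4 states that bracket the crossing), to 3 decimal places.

t=0.000: state=(3.540, 1.360, 9.310)
step 1 (dt=0.005): k1=(-21.800, 14.712, -19.364), k2=(-20.887, 14.596, -19.184), k3=(-20.913, 14.605, -19.183), k4=(-20.024, 14.493, -19.006); state += dt/6·(k1+2k2+2k3+k4)
t=0.005: state=(3.435, 1.433, 9.214)
t=0.010: state=(3.340, 1.505, 9.120)
t=0.015: state=(3.252, 1.576, 9.027)
continuing one RK4 step at a time; state shown every 20 steps (Δt=0.1):
t=0.100: state=(2.667, 2.721, 7.704)
t=0.200: state=(3.254, 4.294, 6.841)
t=0.285: state=(4.420, 6.113, 7.010)
next step: t=0.290: state=(4.506, 6.235, 7.057) — y has crossed 6.12
linear interpolation between t=0.285 (6.11327) and t=0.290 (6.23452) → t≈0.285

t = 0.285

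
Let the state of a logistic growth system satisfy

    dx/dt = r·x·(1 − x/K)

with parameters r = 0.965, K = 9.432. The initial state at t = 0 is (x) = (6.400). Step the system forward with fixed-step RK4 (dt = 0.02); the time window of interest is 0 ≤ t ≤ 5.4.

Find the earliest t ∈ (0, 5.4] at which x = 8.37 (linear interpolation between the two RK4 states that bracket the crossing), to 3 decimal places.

t = 1.365

t=0.000: state=(6.400)
step 1 (dt=0.02): k1=(1.985), k2=(1.978), k3=(1.978), k4=(1.972); state += dt/6·(k1+2k2+2k3+k4)
t=0.020: state=(6.440)
t=0.040: state=(6.479)
t=0.060: state=(6.518)
continuing one RK4 step at a time; state shown every 10 steps (Δt=0.2):
t=0.200: state=(6.783)
t=0.400: state=(7.134)
t=0.600: state=(7.453)
t=0.800: state=(7.738)
t=1.000: state=(7.990)
t=1.200: state=(8.210)
t=1.360: state=(8.365)
next step: t=1.380: state=(8.383) — x has crossed 8.37
linear interpolation between t=1.360 (8.36526) and t=1.380 (8.38338) → t≈1.365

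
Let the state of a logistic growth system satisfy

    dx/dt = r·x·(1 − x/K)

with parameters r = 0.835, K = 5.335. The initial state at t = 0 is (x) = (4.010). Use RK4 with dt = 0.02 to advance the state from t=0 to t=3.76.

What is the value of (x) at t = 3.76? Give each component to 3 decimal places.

t=0.000: state=(4.010)
step 1 (dt=0.02): k1=(0.832), k2=(0.828), k3=(0.828), k4=(0.825); state += dt/6·(k1+2k2+2k3+k4)
t=0.020: state=(4.027)
t=0.040: state=(4.043)
t=0.060: state=(4.059)
continuing one RK4 step at a time; state shown every 10 steps (Δt=0.2):
t=0.200: state=(4.169)
t=0.400: state=(4.314)
t=0.600: state=(4.445)
t=0.800: state=(4.562)
t=1.000: state=(4.666)
t=1.200: state=(4.758)
t=1.400: state=(4.838)
t=1.600: state=(4.909)
t=1.800: state=(4.970)
t=2.000: state=(5.023)
t=2.200: state=(5.068)
t=2.400: state=(5.108)
t=2.600: state=(5.141)
t=2.800: state=(5.170)
t=3.000: state=(5.195)
t=3.200: state=(5.216)
t=3.400: state=(5.234)
t=3.600: state=(5.249)
t=3.760: state=(5.260)

(x) = (5.260)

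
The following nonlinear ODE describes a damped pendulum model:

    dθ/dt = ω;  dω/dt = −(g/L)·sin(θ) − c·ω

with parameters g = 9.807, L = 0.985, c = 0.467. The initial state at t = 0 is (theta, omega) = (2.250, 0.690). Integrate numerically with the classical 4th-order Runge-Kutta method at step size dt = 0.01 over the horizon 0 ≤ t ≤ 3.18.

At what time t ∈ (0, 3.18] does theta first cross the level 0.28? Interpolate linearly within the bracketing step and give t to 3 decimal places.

t=0.000: state=(2.250, 0.690)
step 1 (dt=0.01): k1=(0.690, -8.069), k2=(0.650, -8.029), k3=(0.650, -8.030), k4=(0.610, -7.991); state += dt/6·(k1+2k2+2k3+k4)
t=0.010: state=(2.256, 0.610)
t=0.020: state=(2.262, 0.530)
t=0.030: state=(2.267, 0.451)
continuing one RK4 step at a time; state shown every 20 steps (Δt=0.2):
t=0.200: state=(2.234, -0.830)
t=0.400: state=(1.915, -2.392)
t=0.600: state=(1.269, -4.045)
t=0.800: state=(0.341, -5.017)
t=0.810: state=(0.290, -5.025)
next step: t=0.820: state=(0.240, -5.027) — theta has crossed 0.28
linear interpolation between t=0.810 (0.29037) and t=0.820 (0.24011) → t≈0.812

t = 0.812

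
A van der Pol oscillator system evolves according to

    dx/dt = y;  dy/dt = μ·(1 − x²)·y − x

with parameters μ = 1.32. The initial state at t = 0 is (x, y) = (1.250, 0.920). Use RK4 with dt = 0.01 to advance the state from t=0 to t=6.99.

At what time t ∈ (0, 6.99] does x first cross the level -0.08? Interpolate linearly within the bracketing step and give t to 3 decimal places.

t=0.000: state=(1.250, 0.920)
step 1 (dt=0.01): k1=(0.920, -1.933), k2=(0.910, -1.944), k3=(0.910, -1.944), k4=(0.901, -1.955); state += dt/6·(k1+2k2+2k3+k4)
t=0.010: state=(1.259, 0.901)
t=0.020: state=(1.268, 0.881)
t=0.030: state=(1.277, 0.861)
continuing one RK4 step at a time; state shown every 25 steps (Δt=0.25):
t=0.250: state=(1.417, 0.412)
t=0.500: state=(1.463, -0.016)
t=0.750: state=(1.420, -0.316)
t=1.000: state=(1.312, -0.535)
t=1.250: state=(1.154, -0.735)
t=1.500: state=(0.942, -0.970)
t=1.750: state=(0.660, -1.303)
t=2.000: state=(0.275, -1.813)
t=2.170: state=(-0.071, -2.280)
next step: t=2.180: state=(-0.094, -2.309) — x has crossed -0.08
linear interpolation between t=2.170 (-0.07145) and t=2.180 (-0.09440) → t≈2.174

t = 2.174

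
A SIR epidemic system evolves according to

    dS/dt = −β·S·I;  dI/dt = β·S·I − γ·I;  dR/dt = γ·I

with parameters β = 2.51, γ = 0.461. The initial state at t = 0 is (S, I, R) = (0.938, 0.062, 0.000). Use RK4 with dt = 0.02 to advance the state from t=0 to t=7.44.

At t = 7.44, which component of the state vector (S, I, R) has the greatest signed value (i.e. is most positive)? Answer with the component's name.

largest component: R

t=0.000: state=(0.938, 0.062, 0.000)
step 1 (dt=0.02): k1=(-0.146, 0.117, 0.029), k2=(-0.149, 0.119, 0.029), k3=(-0.149, 0.119, 0.029), k4=(-0.151, 0.121, 0.030); state += dt/6·(k1+2k2+2k3+k4)
t=0.020: state=(0.935, 0.064, 0.001)
t=0.040: state=(0.932, 0.067, 0.001)
t=0.060: state=(0.929, 0.069, 0.002)
continuing one RK4 step at a time; state shown every 25 steps (Δt=0.5):
t=0.500: state=(0.826, 0.150, 0.023)
t=1.000: state=(0.626, 0.300, 0.074)
t=1.500: state=(0.389, 0.449, 0.161)
t=2.000: state=(0.210, 0.515, 0.275)
t=2.500: state=(0.111, 0.497, 0.392)
t=3.000: state=(0.061, 0.438, 0.500)
t=3.500: state=(0.037, 0.369, 0.594)
t=4.000: state=(0.024, 0.305, 0.671)
t=4.500: state=(0.017, 0.248, 0.735)
t=5.000: state=(0.013, 0.201, 0.786)
t=5.500: state=(0.010, 0.162, 0.828)
t=6.000: state=(0.009, 0.130, 0.861)
t=6.500: state=(0.007, 0.104, 0.888)
t=7.000: state=(0.007, 0.084, 0.910)
t=7.440: state=(0.006, 0.069, 0.925)
compare at T: S=0.006, I=0.069, R=0.925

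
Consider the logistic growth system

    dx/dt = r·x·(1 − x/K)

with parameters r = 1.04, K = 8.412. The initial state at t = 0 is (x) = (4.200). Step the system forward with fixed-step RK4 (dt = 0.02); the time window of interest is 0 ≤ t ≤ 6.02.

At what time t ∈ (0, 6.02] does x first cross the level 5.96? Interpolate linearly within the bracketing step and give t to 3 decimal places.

t = 0.857

t=0.000: state=(4.200)
step 1 (dt=0.02): k1=(2.187), k2=(2.187), k3=(2.187), k4=(2.187); state += dt/6·(k1+2k2+2k3+k4)
t=0.020: state=(4.244)
t=0.040: state=(4.287)
t=0.060: state=(4.331)
continuing one RK4 step at a time; state shown every 10 steps (Δt=0.2):
t=0.200: state=(4.636)
t=0.400: state=(5.063)
t=0.600: state=(5.472)
t=0.800: state=(5.856)
t=0.840: state=(5.930)
next step: t=0.860: state=(5.966) — x has crossed 5.96
linear interpolation between t=0.840 (5.92963) and t=0.860 (5.96587) → t≈0.857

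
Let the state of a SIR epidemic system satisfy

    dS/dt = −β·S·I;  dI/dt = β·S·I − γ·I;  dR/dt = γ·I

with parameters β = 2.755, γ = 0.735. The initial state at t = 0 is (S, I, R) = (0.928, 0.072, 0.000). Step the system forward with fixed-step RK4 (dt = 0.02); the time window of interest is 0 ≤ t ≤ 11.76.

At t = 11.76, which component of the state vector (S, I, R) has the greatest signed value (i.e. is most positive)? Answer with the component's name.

largest component: R

t=0.000: state=(0.928, 0.072, 0.000)
step 1 (dt=0.02): k1=(-0.184, 0.131, 0.053), k2=(-0.187, 0.133, 0.054), k3=(-0.187, 0.133, 0.054), k4=(-0.190, 0.135, 0.055); state += dt/6·(k1+2k2+2k3+k4)
t=0.020: state=(0.924, 0.075, 0.001)
t=0.040: state=(0.920, 0.077, 0.002)
t=0.060: state=(0.916, 0.080, 0.003)
continuing one RK4 step at a time; state shown every 25 steps (Δt=0.5):
t=0.500: state=(0.793, 0.165, 0.042)
t=1.000: state=(0.578, 0.296, 0.126)
t=1.500: state=(0.358, 0.388, 0.254)
t=2.000: state=(0.207, 0.393, 0.400)
t=2.500: state=(0.125, 0.340, 0.536)
t=3.000: state=(0.082, 0.270, 0.648)
t=3.500: state=(0.059, 0.206, 0.735)
t=4.000: state=(0.046, 0.153, 0.801)
t=4.500: state=(0.038, 0.112, 0.849)
t=5.000: state=(0.034, 0.082, 0.885)
t=5.500: state=(0.031, 0.059, 0.910)
t=6.000: state=(0.029, 0.043, 0.929)
t=6.500: state=(0.027, 0.031, 0.942)
t=7.000: state=(0.026, 0.022, 0.952)
t=7.500: state=(0.026, 0.016, 0.959)
t=8.000: state=(0.025, 0.011, 0.964)
t=8.500: state=(0.025, 0.008, 0.967)
t=9.000: state=(0.024, 0.006, 0.970)
t=9.500: state=(0.024, 0.004, 0.972)
t=10.000: state=(0.024, 0.003, 0.973)
t=10.500: state=(0.024, 0.002, 0.974)
t=11.000: state=(0.024, 0.002, 0.974)
t=11.500: state=(0.024, 0.001, 0.975)
t=11.760: state=(0.024, 0.001, 0.975)
compare at T: S=0.024, I=0.001, R=0.975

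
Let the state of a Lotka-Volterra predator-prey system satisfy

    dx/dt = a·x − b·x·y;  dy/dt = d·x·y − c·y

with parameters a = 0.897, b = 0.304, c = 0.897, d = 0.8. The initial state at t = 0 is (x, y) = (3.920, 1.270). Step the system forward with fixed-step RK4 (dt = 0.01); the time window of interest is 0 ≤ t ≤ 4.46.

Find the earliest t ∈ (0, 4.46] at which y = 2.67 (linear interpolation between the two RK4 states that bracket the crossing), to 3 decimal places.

t=0.000: state=(3.920, 1.270)
step 1 (dt=0.01): k1=(2.003, 2.844), k2=(1.991, 2.886), k3=(1.991, 2.886), k4=(1.978, 2.929); state += dt/6·(k1+2k2+2k3+k4)
t=0.010: state=(3.940, 1.299)
t=0.020: state=(3.960, 1.329)
t=0.030: state=(3.979, 1.359)
continuing one RK4 step at a time; state shown every 20 steps (Δt=0.2):
t=0.200: state=(4.250, 2.045)
t=0.300: state=(4.332, 2.637)
next step: t=0.310: state=(4.335, 2.705) — y has crossed 2.67
linear interpolation between t=0.300 (2.63673) and t=0.310 (2.70537) → t≈0.305

t = 0.305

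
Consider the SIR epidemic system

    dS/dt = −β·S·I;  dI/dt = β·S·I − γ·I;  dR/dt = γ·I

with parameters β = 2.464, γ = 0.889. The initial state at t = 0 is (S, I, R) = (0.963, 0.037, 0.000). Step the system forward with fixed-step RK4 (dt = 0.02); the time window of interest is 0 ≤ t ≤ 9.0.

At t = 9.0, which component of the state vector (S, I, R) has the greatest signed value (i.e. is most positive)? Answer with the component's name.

largest component: R

t=0.000: state=(0.963, 0.037, 0.000)
step 1 (dt=0.02): k1=(-0.088, 0.055, 0.033), k2=(-0.089, 0.056, 0.033), k3=(-0.089, 0.056, 0.033), k4=(-0.090, 0.056, 0.034); state += dt/6·(k1+2k2+2k3+k4)
t=0.020: state=(0.961, 0.038, 0.001)
t=0.040: state=(0.959, 0.039, 0.001)
t=0.060: state=(0.958, 0.040, 0.002)
continuing one RK4 step at a time; state shown every 25 steps (Δt=0.5):
t=0.500: state=(0.901, 0.075, 0.024)
t=1.000: state=(0.792, 0.137, 0.070)
t=1.500: state=(0.638, 0.213, 0.148)
t=2.000: state=(0.472, 0.271, 0.257)
t=2.500: state=(0.334, 0.284, 0.382)
t=3.000: state=(0.238, 0.258, 0.504)
t=3.500: state=(0.178, 0.213, 0.609)
t=4.000: state=(0.141, 0.166, 0.693)
t=4.500: state=(0.118, 0.125, 0.757)
t=5.000: state=(0.103, 0.092, 0.805)
t=5.500: state=(0.094, 0.066, 0.840)
t=6.000: state=(0.088, 0.048, 0.865)
t=6.500: state=(0.083, 0.034, 0.883)
t=7.000: state=(0.080, 0.024, 0.896)
t=7.500: state=(0.078, 0.017, 0.905)
t=8.000: state=(0.077, 0.012, 0.911)
t=8.500: state=(0.076, 0.008, 0.915)
t=9.000: state=(0.075, 0.006, 0.919)
compare at T: S=0.075, I=0.006, R=0.919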